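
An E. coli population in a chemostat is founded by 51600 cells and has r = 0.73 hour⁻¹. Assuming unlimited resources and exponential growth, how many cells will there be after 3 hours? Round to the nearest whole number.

N(t) = N₀·e^(rt) = 51600 × e^(0.73×3) = 51600 × e^2.19.
e^2.19 ≈ 8.9352, so N ≈ 51600 × 8.9352 = 461057.

461057 cells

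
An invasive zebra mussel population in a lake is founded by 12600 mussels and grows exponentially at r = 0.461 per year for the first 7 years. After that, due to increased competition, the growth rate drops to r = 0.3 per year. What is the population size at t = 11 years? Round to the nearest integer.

Phase 1: N(7) = 12600·e^(0.461×7) = 12600·e^3.227 = 317570.
Phase 2 runs for 11 − 7 = 4 years at r = 0.3.
N(11) = 317570·e^(0.3×4) = 317570·e^1.2 = 1.054368×10^6.

1054368 mussels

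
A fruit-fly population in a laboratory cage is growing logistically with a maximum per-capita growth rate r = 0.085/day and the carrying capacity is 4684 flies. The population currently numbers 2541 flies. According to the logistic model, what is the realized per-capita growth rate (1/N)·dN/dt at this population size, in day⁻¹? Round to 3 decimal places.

0.039 per day

(1/N)·dN/dt = r(1 − N/K) = 0.085 × (1 − 2541/4684).
= 0.085 × 0.45751 = 0.038889.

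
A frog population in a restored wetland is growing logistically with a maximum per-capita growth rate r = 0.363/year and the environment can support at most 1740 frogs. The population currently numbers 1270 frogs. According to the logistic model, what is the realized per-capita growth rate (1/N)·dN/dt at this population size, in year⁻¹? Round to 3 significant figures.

(1/N)·dN/dt = r(1 − N/K) = 0.363 × (1 − 1270/1740).
= 0.363 × 0.27011 = 0.098052.

0.0981 per year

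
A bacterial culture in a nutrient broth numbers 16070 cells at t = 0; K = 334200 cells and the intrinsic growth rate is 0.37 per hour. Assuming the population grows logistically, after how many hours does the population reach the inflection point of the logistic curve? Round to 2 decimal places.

Logistic growth is fastest at N = K/2 = 167100.
A = (K − N₀)/N₀ = 19.797. Set K/(1 + A·e^(−rt)) = K/2 → A·e^(−rt) = 1.
e^(−0.37t) = 1/19.797 = 0.0505139, so t = ln(19.797)/0.37 = 2.9855/0.37 = 8.0689.

8.07 hours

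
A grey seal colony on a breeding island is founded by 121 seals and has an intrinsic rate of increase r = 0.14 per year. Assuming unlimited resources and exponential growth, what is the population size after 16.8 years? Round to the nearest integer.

N(t) = N₀·e^(rt) = 121 × e^(0.14×16.8) = 121 × e^2.352.
e^2.352 ≈ 10.507, so N ≈ 121 × 10.507 = 1271.29.

1271 seals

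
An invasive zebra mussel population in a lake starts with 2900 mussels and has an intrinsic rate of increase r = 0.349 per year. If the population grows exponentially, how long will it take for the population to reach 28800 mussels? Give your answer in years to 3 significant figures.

6.58 years

Set N₀·e^(rt) = 28800: e^(0.349·t) = 28800/2900 = 9.931.
0.349·t = ln(9.931) = 2.2957, so t = 2.2957/0.349 = 6.5778.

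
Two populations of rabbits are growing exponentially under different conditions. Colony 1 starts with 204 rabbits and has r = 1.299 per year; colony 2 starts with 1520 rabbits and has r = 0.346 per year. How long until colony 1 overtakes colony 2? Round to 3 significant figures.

Set 204·e^(1.299t) = 1520·e^(0.346t).
e^((1.299 − 0.346)t) = 1520/204 → e^(0.953·t) = 7.451.
0.953·t = ln(7.451) = 2.0083, so t = 2.0083/0.953 = 2.1074.

2.11 years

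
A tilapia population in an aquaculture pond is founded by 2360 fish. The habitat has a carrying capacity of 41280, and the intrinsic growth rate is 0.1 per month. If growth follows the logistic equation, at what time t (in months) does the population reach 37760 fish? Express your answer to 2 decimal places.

51.76 months

A = (K − N₀)/N₀ = (41280 − 2360)/2360 = 16.492.
Solve 41280/(1 + 16.492·e^(−0.1t)) = 37760: 1 + 16.492·e^(−0.1t) = 1.0932, so e^(−0.1t) = 0.00565262.
−0.1·t = ln(0.00565262) = -5.1756, so t = 5.1756/0.1 = 51.756.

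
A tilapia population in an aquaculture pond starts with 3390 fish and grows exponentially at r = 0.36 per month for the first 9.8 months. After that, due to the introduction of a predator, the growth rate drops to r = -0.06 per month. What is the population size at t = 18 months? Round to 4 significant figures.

70590 fish

Phase 1: N(9.8) = 3390·e^(0.36×9.8) = 3390·e^3.528 = 115449.
Phase 2 runs for 18 − 9.8 = 8.2 months at r = -0.06.
N(18) = 115449·e^(-0.06×8.2) = 115449·e^-0.492 = 70585.9.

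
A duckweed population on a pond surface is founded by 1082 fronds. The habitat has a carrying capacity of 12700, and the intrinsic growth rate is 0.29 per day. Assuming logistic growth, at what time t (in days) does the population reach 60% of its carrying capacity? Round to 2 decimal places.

9.58 days

A = (K − N₀)/N₀ = (12700 − 1082)/1082 = 10.738.
Solve 12700/(1 + 10.738·e^(−0.29t)) = 7620: 1 + 10.738·e^(−0.29t) = 1.6667, so e^(−0.29t) = 0.0620876.
−0.29·t = ln(0.0620876) = -2.7792, so t = 2.7792/0.29 = 9.5835.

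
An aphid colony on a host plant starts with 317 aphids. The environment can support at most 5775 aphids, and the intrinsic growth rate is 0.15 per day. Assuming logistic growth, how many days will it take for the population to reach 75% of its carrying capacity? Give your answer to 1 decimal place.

A = (K − N₀)/N₀ = (5775 − 317)/317 = 17.218.
Solve 5775/(1 + 17.218·e^(−0.15t)) = 4331.25: 1 + 17.218·e^(−0.15t) = 1.3333, so e^(−0.15t) = 0.01936.
−0.15·t = ln(0.01936) = -3.9445, so t = 3.9445/0.15 = 26.297.

26.3 days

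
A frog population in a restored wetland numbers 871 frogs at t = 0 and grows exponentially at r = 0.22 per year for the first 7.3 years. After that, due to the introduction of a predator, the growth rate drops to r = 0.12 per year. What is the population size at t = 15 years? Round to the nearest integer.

10934 frogs

Phase 1: N(7.3) = 871·e^(0.22×7.3) = 871·e^1.606 = 4340.05.
Phase 2 runs for 15 − 7.3 = 7.7 years at r = 0.12.
N(15) = 4340.05·e^(0.12×7.7) = 4340.05·e^0.924 = 10934.1.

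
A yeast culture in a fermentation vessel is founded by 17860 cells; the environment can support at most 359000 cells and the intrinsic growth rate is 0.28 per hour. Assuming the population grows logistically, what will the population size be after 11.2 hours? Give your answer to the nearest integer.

A = (K − N₀)/N₀ = (359000 − 17860)/17860 = 19.101.
N(t) = K/(1 + A·e^(−rt)) = 359000/(1 + 19.101×e^(−0.28×11.2)).
e^(−3.136) = 0.043456; denominator = 1 + 19.101×0.043456 = 1.83.
N = 359000/1.83 = 196170.

196170 cells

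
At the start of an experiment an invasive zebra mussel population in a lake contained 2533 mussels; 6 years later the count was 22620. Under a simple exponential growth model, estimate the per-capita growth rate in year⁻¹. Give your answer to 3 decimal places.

From N(t) = N₀·e^(rt): e^(r·6) = 22620/2533 = 8.9301.
r·6 = ln(8.9301) = 2.1894, so r = 2.1894/6 = 0.36491.

0.365 per year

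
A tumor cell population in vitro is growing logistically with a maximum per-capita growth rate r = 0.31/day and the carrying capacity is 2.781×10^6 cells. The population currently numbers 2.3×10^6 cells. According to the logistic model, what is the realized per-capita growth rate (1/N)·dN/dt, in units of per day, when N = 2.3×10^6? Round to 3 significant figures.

(1/N)·dN/dt = r(1 − N/K) = 0.31 × (1 − 2.3×10^6/2.781×10^6).
= 0.31 × 0.17296 = 0.053617.

0.0536 per day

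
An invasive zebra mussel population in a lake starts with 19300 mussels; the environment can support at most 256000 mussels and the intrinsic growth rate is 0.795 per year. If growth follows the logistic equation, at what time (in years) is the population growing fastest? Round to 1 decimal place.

3.2 years

Logistic growth is fastest at N = K/2 = 128000.
A = (K − N₀)/N₀ = 12.264. Set K/(1 + A·e^(−rt)) = K/2 → A·e^(−rt) = 1.
e^(−0.795t) = 1/12.264 = 0.0815378, so t = ln(12.264)/0.795 = 2.5067/0.795 = 3.1531.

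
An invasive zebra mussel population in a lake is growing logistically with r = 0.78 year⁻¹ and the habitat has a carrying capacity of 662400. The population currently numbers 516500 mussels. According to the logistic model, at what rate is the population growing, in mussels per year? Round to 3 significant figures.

88700 mussels per year

dN/dt = rN(1 − N/K) = 0.78 × 516500 × (1 − 516500/662400).
1 − 516500/662400 = 0.22026; dN/dt = 0.78 × 516500 × 0.22026 = 88736.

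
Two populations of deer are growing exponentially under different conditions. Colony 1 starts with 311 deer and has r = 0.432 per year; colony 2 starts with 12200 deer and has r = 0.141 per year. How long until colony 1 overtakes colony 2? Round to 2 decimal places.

12.61 years

Set 311·e^(0.432t) = 12200·e^(0.141t).
e^((0.432 − 0.141)t) = 12200/311 → e^(0.291·t) = 39.228.
0.291·t = ln(39.228) = 3.6694, so t = 3.6694/0.291 = 12.61.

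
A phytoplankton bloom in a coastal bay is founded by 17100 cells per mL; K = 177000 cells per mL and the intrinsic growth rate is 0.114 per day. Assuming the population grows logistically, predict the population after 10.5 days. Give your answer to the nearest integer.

A = (K − N₀)/N₀ = (177000 − 17100)/17100 = 9.3509.
N(t) = K/(1 + A·e^(−rt)) = 177000/(1 + 9.3509×e^(−0.114×10.5)).
e^(−1.197) = 0.3021; denominator = 1 + 9.3509×0.3021 = 3.8249.
N = 177000/3.8249 = 46275.8.

46276 cells per mL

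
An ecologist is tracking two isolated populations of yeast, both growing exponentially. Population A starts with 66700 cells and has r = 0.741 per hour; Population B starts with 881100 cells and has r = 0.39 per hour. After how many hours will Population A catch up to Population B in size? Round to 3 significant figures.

Set 66700·e^(0.741t) = 881100·e^(0.39t).
e^((0.741 − 0.39)t) = 881100/66700 → e^(0.351·t) = 13.21.
0.351·t = ln(13.21) = 2.581, so t = 2.581/0.351 = 7.3532.

7.35 hours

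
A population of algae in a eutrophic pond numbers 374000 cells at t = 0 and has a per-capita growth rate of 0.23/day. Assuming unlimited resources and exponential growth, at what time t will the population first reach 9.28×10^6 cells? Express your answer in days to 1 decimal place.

Set N₀·e^(rt) = 9.28×10^6: e^(0.23·t) = 9.28×10^6/374000 = 24.813.
0.23·t = ln(24.813) = 3.2114, so t = 3.2114/0.23 = 13.962.

14.0 days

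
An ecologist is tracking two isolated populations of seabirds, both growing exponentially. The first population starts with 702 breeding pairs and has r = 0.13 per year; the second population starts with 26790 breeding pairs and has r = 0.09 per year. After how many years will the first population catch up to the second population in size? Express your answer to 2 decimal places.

91.05 years

Set 702·e^(0.13t) = 26790·e^(0.09t).
e^((0.13 − 0.09)t) = 26790/702 → e^(0.04·t) = 38.162.
0.04·t = ln(38.162) = 3.6419, so t = 3.6419/0.04 = 91.046.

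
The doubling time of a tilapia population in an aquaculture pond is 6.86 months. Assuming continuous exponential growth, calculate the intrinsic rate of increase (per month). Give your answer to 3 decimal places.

r = ln(2)/t_d = 0.6931/6.86 = 0.10104.

0.101 per month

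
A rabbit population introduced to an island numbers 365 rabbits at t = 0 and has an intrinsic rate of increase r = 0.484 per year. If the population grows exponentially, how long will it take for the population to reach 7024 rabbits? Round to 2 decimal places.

6.11 years

Set N₀·e^(rt) = 7024: e^(0.484·t) = 7024/365 = 19.244.
0.484·t = ln(19.244) = 2.9572, so t = 2.9572/0.484 = 6.1099.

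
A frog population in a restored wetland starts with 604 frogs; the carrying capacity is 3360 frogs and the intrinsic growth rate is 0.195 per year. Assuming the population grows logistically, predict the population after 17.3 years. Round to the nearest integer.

A = (K − N₀)/N₀ = (3360 − 604)/604 = 4.5629.
N(t) = K/(1 + A·e^(−rt)) = 3360/(1 + 4.5629×e^(−0.195×17.3)).
e^(−3.374) = 0.034269; denominator = 1 + 4.5629×0.034269 = 1.1564.
N = 3360/1.1564 = 2905.65.

2906 frogs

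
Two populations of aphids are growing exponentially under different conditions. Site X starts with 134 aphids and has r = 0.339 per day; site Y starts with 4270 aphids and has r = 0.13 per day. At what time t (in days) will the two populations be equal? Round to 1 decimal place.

16.6 days

Set 134·e^(0.339t) = 4270·e^(0.13t).
e^((0.339 − 0.13)t) = 4270/134 → e^(0.209·t) = 31.866.
0.209·t = ln(31.866) = 3.4615, so t = 3.4615/0.209 = 16.562.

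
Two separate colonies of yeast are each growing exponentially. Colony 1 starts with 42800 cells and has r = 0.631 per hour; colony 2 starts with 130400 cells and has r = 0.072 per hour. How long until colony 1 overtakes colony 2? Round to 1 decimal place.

2.0 hours

Set 42800·e^(0.631t) = 130400·e^(0.072t).
e^((0.631 − 0.072)t) = 130400/42800 → e^(0.559·t) = 3.0467.
0.559·t = ln(3.0467) = 1.1141, so t = 1.1141/0.559 = 1.993.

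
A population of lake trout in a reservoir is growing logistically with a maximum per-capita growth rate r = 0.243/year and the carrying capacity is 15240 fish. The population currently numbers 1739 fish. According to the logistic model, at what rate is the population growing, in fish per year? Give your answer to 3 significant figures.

374 fish per year

dN/dt = rN(1 − N/K) = 0.243 × 1739 × (1 − 1739/15240).
1 − 1739/15240 = 0.88589; dN/dt = 0.243 × 1739 × 0.88589 = 374.36.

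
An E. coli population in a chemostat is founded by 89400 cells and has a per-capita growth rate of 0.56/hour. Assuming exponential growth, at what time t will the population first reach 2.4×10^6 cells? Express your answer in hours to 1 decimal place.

Set N₀·e^(rt) = 2.4×10^6: e^(0.56·t) = 2.4×10^6/89400 = 26.846.
0.56·t = ln(26.846) = 3.2901, so t = 3.2901/0.56 = 5.8752.

5.9 hours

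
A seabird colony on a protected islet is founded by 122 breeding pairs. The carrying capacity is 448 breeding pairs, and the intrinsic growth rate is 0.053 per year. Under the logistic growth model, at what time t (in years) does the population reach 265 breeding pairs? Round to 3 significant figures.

A = (K − N₀)/N₀ = (448 − 122)/122 = 2.6721.
Solve 448/(1 + 2.6721·e^(−0.053t)) = 265: 1 + 2.6721·e^(−0.053t) = 1.6906, so e^(−0.053t) = 0.258433.
−0.053·t = ln(0.258433) = -1.3531, so t = 1.3531/0.053 = 25.531.

25.5 years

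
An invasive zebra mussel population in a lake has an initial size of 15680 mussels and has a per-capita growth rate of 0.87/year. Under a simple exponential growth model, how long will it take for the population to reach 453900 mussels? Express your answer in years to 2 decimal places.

3.87 years

Set N₀·e^(rt) = 453900: e^(0.87·t) = 453900/15680 = 28.948.
0.87·t = ln(28.948) = 3.3655, so t = 3.3655/0.87 = 3.8684.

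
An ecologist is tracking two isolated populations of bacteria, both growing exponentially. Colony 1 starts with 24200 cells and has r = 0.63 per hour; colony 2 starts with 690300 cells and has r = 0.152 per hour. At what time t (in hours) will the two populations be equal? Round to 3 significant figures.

Set 24200·e^(0.63t) = 690300·e^(0.152t).
e^((0.63 − 0.152)t) = 690300/24200 → e^(0.478·t) = 28.525.
0.478·t = ln(28.525) = 3.3508, so t = 3.3508/0.478 = 7.01.

7.01 hours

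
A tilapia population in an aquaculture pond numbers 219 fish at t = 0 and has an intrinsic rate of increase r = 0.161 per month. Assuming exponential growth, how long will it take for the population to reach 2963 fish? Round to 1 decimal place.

Set N₀·e^(rt) = 2963: e^(0.161·t) = 2963/219 = 13.53.
0.161·t = ln(13.53) = 2.6049, so t = 2.6049/0.161 = 16.179.

16.2 months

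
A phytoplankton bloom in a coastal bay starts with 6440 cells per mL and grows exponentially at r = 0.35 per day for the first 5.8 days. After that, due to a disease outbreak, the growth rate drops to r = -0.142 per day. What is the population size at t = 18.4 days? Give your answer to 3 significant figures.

Phase 1: N(5.8) = 6440·e^(0.35×5.8) = 6440·e^2.03 = 49034.7.
Phase 2 runs for 18.4 − 5.8 = 12.6 days at r = -0.142.
N(18.4) = 49034.7·e^(-0.142×12.6) = 49034.7·e^-1.789 = 8193.4.

8190 cells per mL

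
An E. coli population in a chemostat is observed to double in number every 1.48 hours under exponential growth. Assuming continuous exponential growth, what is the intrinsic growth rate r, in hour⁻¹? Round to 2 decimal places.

0.47 per hour

r = ln(2)/t_d = 0.6931/1.48 = 0.46834.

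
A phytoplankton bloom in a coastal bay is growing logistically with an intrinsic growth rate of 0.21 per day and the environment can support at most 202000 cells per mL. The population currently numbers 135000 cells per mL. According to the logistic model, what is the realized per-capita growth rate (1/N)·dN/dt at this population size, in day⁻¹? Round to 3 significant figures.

0.0697 per day

(1/N)·dN/dt = r(1 − N/K) = 0.21 × (1 − 135000/202000).
= 0.21 × 0.33168 = 0.069653.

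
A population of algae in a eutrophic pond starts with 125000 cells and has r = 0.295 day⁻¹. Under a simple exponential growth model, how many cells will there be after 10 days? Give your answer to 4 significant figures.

2388000 cells

N(t) = N₀·e^(rt) = 125000 × e^(0.295×10) = 125000 × e^2.95.
e^2.95 ≈ 19.106, so N ≈ 125000 × 19.106 = 2.388244×10^6.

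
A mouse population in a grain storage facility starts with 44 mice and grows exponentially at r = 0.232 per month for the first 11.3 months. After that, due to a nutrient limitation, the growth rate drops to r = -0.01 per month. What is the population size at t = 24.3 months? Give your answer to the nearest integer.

532 mice

Phase 1: N(11.3) = 44·e^(0.232×11.3) = 44·e^2.622 = 605.34.
Phase 2 runs for 24.3 − 11.3 = 13 months at r = -0.01.
N(24.3) = 605.34·e^(-0.01×13) = 605.34·e^-0.13 = 531.546.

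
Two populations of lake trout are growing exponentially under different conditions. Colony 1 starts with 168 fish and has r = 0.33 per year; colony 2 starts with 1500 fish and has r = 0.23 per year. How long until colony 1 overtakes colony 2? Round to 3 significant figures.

21.9 years

Set 168·e^(0.33t) = 1500·e^(0.23t).
e^((0.33 − 0.23)t) = 1500/168 → e^(0.1·t) = 8.9286.
0.1·t = ln(8.9286) = 2.1893, so t = 2.1893/0.1 = 21.893.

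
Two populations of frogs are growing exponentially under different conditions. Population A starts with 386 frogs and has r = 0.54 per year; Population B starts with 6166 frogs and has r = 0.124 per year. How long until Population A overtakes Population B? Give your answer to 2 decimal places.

Set 386·e^(0.54t) = 6166·e^(0.124t).
e^((0.54 − 0.124)t) = 6166/386 → e^(0.416·t) = 15.974.
0.416·t = ln(15.974) = 2.771, so t = 2.771/0.416 = 6.661.

6.66 years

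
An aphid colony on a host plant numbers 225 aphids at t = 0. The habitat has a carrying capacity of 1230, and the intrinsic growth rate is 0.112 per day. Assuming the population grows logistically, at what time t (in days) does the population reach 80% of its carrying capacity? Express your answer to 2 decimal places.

25.74 days

A = (K − N₀)/N₀ = (1230 − 225)/225 = 4.4667.
Solve 1230/(1 + 4.4667·e^(−0.112t)) = 984: 1 + 4.4667·e^(−0.112t) = 1.25, so e^(−0.112t) = 0.0559701.
−0.112·t = ln(0.0559701) = -2.8829, so t = 2.8829/0.112 = 25.741.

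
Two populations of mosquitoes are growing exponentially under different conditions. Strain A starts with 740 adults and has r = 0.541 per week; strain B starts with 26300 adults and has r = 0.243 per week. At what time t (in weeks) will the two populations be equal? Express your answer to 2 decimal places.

11.98 weeks

Set 740·e^(0.541t) = 26300·e^(0.243t).
e^((0.541 − 0.243)t) = 26300/740 → e^(0.298·t) = 35.541.
0.298·t = ln(35.541) = 3.5707, so t = 3.5707/0.298 = 11.982.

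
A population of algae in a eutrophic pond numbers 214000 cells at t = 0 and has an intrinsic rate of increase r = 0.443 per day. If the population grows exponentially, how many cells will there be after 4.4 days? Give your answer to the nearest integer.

1502936 cells

N(t) = N₀·e^(rt) = 214000 × e^(0.443×4.4) = 214000 × e^1.949.
e^1.949 ≈ 7.0231, so N ≈ 214000 × 7.0231 = 1.502936×10^6.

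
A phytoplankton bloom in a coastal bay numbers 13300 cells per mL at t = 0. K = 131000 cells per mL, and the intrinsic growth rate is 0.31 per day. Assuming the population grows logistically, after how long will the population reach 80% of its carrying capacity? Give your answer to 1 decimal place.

A = (K − N₀)/N₀ = (131000 − 13300)/13300 = 8.8496.
Solve 131000/(1 + 8.8496·e^(−0.31t)) = 104800: 1 + 8.8496·e^(−0.31t) = 1.25, so e^(−0.31t) = 0.0282498.
−0.31·t = ln(0.0282498) = -3.5667, so t = 3.5667/0.31 = 11.505.

11.5 days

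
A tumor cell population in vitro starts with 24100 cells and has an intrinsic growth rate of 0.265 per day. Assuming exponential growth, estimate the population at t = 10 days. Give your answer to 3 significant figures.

N(t) = N₀·e^(rt) = 24100 × e^(0.265×10) = 24100 × e^2.65.
e^2.65 ≈ 14.154, so N ≈ 24100 × 14.154 = 341112.

341000 cells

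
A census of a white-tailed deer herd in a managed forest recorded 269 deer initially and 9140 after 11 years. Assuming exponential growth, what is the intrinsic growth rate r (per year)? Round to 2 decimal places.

From N(t) = N₀·e^(rt): e^(r·11) = 9140/269 = 33.978.
r·11 = ln(33.978) = 3.5257, so r = 3.5257/11 = 0.32052.

0.32 per year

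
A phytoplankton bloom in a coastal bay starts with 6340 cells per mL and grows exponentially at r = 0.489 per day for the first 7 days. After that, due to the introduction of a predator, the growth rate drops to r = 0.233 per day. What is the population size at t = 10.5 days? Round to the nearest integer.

439386 cells per mL

Phase 1: N(7) = 6340·e^(0.489×7) = 6340·e^3.423 = 194392.
Phase 2 runs for 10.5 − 7 = 3.5 days at r = 0.233.
N(10.5) = 194392·e^(0.233×3.5) = 194392·e^0.8155 = 439386.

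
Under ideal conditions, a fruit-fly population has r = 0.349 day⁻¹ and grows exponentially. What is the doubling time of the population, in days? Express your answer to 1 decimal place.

Doubling time t_d = ln(2)/r = 0.6931/0.349 = 1.9861.

2.0 days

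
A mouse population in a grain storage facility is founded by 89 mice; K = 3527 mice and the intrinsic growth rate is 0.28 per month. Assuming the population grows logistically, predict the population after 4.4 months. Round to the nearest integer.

A = (K − N₀)/N₀ = (3527 − 89)/89 = 38.629.
N(t) = K/(1 + A·e^(−rt)) = 3527/(1 + 38.629×e^(−0.28×4.4)).
e^(−1.232) = 0.29171; denominator = 1 + 38.629×0.29171 = 12.268.
N = 3527/12.268 = 287.485.

287 mice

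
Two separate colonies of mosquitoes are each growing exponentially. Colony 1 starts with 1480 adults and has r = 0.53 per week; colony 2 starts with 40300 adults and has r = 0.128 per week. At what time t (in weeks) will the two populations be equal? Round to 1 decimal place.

Set 1480·e^(0.53t) = 40300·e^(0.128t).
e^((0.53 − 0.128)t) = 40300/1480 → e^(0.402·t) = 27.23.
0.402·t = ln(27.23) = 3.3043, so t = 3.3043/0.402 = 8.2197.

8.2 weeks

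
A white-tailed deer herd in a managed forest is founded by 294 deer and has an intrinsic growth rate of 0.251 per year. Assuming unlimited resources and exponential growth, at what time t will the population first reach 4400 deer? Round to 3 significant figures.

10.8 years

Set N₀·e^(rt) = 4400: e^(0.251·t) = 4400/294 = 14.966.
0.251·t = ln(14.966) = 2.7058, so t = 2.7058/0.251 = 10.78.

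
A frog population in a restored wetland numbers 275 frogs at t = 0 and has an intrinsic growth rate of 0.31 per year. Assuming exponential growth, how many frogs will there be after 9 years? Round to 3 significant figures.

4480 frogs

N(t) = N₀·e^(rt) = 275 × e^(0.31×9) = 275 × e^2.79.
e^2.79 ≈ 16.281, so N ≈ 275 × 16.281 = 4477.28.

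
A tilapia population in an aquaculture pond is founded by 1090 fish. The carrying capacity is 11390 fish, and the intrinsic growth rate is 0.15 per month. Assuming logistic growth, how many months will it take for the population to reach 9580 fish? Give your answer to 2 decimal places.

A = (K − N₀)/N₀ = (11390 − 1090)/1090 = 9.4495.
Solve 11390/(1 + 9.4495·e^(−0.15t)) = 9580: 1 + 9.4495·e^(−0.15t) = 1.1889, so e^(−0.15t) = 0.0199941.
−0.15·t = ln(0.0199941) = -3.9123, so t = 3.9123/0.15 = 26.082.

26.08 months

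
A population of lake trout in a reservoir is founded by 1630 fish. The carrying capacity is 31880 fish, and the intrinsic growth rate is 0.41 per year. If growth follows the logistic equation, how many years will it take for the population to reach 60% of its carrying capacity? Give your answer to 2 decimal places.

A = (K − N₀)/N₀ = (31880 − 1630)/1630 = 18.558.
Solve 31880/(1 + 18.558·e^(−0.41t)) = 19128: 1 + 18.558·e^(−0.41t) = 1.6667, so e^(−0.41t) = 0.0359229.
−0.41·t = ln(0.0359229) = -3.3264, so t = 3.3264/0.41 = 8.1131.

8.11 years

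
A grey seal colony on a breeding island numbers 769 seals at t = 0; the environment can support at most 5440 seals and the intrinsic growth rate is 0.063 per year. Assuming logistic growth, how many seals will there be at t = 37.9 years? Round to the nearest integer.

A = (K − N₀)/N₀ = (5440 − 769)/769 = 6.0741.
N(t) = K/(1 + A·e^(−rt)) = 5440/(1 + 6.0741×e^(−0.063×37.9)).
e^(−2.388) = 0.091841; denominator = 1 + 6.0741×0.091841 = 1.5579.
N = 5440/1.5579 = 3491.99.

3492 seals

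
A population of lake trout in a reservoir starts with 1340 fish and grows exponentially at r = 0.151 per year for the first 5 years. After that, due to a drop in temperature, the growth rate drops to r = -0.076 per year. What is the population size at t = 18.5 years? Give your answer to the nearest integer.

1022 fish

Phase 1: N(5) = 1340·e^(0.151×5) = 1340·e^0.755 = 2851.
Phase 2 runs for 18.5 − 5 = 13.5 years at r = -0.076.
N(18.5) = 2851·e^(-0.076×13.5) = 2851·e^-1.026 = 1021.91.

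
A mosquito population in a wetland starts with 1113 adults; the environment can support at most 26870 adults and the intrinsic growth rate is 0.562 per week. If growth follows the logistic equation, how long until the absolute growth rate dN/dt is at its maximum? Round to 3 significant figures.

Logistic growth is fastest at N = K/2 = 13435.
A = (K − N₀)/N₀ = 23.142. Set K/(1 + A·e^(−rt)) = K/2 → A·e^(−rt) = 1.
e^(−0.562t) = 1/23.142 = 0.0432116, so t = ln(23.142)/0.562 = 3.1416/0.562 = 5.5901.

5.59 weeks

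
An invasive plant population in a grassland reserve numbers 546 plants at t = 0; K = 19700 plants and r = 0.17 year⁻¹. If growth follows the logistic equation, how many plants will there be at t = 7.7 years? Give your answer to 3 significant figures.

1880 plants

A = (K − N₀)/N₀ = (19700 − 546)/546 = 35.081.
N(t) = K/(1 + A·e^(−rt)) = 19700/(1 + 35.081×e^(−0.17×7.7)).
e^(−1.309) = 0.27009; denominator = 1 + 35.081×0.27009 = 10.475.
N = 19700/10.475 = 1880.68.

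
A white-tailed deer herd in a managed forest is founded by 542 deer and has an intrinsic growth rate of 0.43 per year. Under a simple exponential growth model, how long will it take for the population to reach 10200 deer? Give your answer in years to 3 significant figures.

Set N₀·e^(rt) = 10200: e^(0.43·t) = 10200/542 = 18.819.
0.43·t = ln(18.819) = 2.9349, so t = 2.9349/0.43 = 6.8253.

6.83 years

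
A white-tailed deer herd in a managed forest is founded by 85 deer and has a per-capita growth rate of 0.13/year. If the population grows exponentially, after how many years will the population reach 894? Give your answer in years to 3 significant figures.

Set N₀·e^(rt) = 894: e^(0.13·t) = 894/85 = 10.518.
0.13·t = ln(10.518) = 2.3531, so t = 2.3531/0.13 = 18.1.

18.1 years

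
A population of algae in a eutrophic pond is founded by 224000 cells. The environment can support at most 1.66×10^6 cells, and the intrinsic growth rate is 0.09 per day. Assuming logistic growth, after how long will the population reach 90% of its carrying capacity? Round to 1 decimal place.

A = (K − N₀)/N₀ = (1.66×10^6 − 224000)/224000 = 6.4107.
Solve 1.66×10^6/(1 + 6.4107·e^(−0.09t)) = 1.494×10^6: 1 + 6.4107·e^(−0.09t) = 1.1111, so e^(−0.09t) = 0.0173321.
−0.09·t = ln(0.0173321) = -4.0552, so t = 4.0552/0.09 = 45.058.

45.1 days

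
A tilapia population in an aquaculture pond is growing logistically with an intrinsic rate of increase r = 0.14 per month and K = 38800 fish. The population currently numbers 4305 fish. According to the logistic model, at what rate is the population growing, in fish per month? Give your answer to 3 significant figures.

dN/dt = rN(1 − N/K) = 0.14 × 4305 × (1 − 4305/38800).
1 − 4305/38800 = 0.88905; dN/dt = 0.14 × 4305 × 0.88905 = 535.83.

536 fish per month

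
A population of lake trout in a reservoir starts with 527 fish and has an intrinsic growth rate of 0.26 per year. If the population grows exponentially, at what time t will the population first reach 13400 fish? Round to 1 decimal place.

12.4 years

Set N₀·e^(rt) = 13400: e^(0.26·t) = 13400/527 = 25.427.
0.26·t = ln(25.427) = 3.2358, so t = 3.2358/0.26 = 12.445.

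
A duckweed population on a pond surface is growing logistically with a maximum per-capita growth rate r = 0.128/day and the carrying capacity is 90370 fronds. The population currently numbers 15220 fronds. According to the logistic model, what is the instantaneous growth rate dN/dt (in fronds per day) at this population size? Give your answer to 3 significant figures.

1620 fronds per day

dN/dt = rN(1 − N/K) = 0.128 × 15220 × (1 − 15220/90370).
1 − 15220/90370 = 0.83158; dN/dt = 0.128 × 15220 × 0.83158 = 1620.1.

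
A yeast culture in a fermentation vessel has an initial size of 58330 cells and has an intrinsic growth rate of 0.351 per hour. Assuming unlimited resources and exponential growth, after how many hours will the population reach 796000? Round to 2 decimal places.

Set N₀·e^(rt) = 796000: e^(0.351·t) = 796000/58330 = 13.646.
0.351·t = ln(13.646) = 2.6135, so t = 2.6135/0.351 = 7.4458.

7.45 hours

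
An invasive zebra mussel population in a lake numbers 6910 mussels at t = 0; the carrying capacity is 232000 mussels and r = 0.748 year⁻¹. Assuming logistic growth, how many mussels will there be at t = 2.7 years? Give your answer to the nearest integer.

43585 mussels

A = (K − N₀)/N₀ = (232000 − 6910)/6910 = 32.575.
N(t) = K/(1 + A·e^(−rt)) = 232000/(1 + 32.575×e^(−0.748×2.7)).
e^(−2.02) = 0.13271; denominator = 1 + 32.575×0.13271 = 5.3229.
N = 232000/5.3229 = 43585.1.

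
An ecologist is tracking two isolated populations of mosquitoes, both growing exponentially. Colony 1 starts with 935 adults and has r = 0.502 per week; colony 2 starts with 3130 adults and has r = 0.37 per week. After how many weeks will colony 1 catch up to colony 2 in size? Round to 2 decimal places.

9.15 weeks

Set 935·e^(0.502t) = 3130·e^(0.37t).
e^((0.502 − 0.37)t) = 3130/935 → e^(0.132·t) = 3.3476.
0.132·t = ln(3.3476) = 1.2082, so t = 1.2082/0.132 = 9.1533.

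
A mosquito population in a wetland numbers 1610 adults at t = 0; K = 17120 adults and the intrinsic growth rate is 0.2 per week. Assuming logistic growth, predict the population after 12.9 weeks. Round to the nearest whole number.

A = (K − N₀)/N₀ = (17120 − 1610)/1610 = 9.6335.
N(t) = K/(1 + A·e^(−rt)) = 17120/(1 + 9.6335×e^(−0.2×12.9)).
e^(−2.58) = 0.075774; denominator = 1 + 9.6335×0.075774 = 1.73.
N = 17120/1.73 = 9896.11.

9896 adults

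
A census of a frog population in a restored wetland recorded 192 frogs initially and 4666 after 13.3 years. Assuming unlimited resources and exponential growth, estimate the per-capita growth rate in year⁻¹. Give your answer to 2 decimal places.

0.24 per year

From N(t) = N₀·e^(rt): e^(r·13.3) = 4666/192 = 24.302.
r·13.3 = ln(24.302) = 3.1906, so r = 3.1906/13.3 = 0.23989.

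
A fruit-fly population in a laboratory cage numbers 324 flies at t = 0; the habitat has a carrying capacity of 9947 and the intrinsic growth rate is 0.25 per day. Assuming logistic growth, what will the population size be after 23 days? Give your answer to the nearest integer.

9088 flies

A = (K − N₀)/N₀ = (9947 − 324)/324 = 29.701.
N(t) = K/(1 + A·e^(−rt)) = 9947/(1 + 29.701×e^(−0.25×23)).
e^(−5.75) = 0.0031828; denominator = 1 + 29.701×0.0031828 = 1.0945.
N = 9947/1.0945 = 9087.91.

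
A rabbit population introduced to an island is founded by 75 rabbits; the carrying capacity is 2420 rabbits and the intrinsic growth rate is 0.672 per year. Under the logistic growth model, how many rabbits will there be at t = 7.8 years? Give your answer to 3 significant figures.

A = (K − N₀)/N₀ = (2420 − 75)/75 = 31.267.
N(t) = K/(1 + A·e^(−rt)) = 2420/(1 + 31.267×e^(−0.672×7.8)).
e^(−5.242) = 0.0052918; denominator = 1 + 31.267×0.0052918 = 1.1655.
N = 2420/1.1655 = 2076.44.

2080 rabbits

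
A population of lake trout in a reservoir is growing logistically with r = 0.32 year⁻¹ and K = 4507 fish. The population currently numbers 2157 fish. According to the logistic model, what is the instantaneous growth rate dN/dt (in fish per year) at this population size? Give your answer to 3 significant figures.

360 fish per year

dN/dt = rN(1 − N/K) = 0.32 × 2157 × (1 − 2157/4507).
1 − 2157/4507 = 0.52141; dN/dt = 0.32 × 2157 × 0.52141 = 359.9.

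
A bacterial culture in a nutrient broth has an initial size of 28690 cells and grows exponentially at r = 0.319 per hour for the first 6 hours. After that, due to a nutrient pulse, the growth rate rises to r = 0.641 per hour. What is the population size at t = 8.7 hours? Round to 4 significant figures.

Phase 1: N(6) = 28690·e^(0.319×6) = 28690·e^1.914 = 194523.
Phase 2 runs for 8.7 − 6 = 2.7 hours at r = 0.641.
N(8.7) = 194523·e^(0.641×2.7) = 194523·e^1.731 = 1.098003×10^6.

1098000 cells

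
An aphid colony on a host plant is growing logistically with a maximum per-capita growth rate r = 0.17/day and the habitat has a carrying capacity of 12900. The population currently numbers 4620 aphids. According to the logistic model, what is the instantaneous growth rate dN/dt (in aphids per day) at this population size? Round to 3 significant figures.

504 aphids per day

dN/dt = rN(1 − N/K) = 0.17 × 4620 × (1 − 4620/12900).
1 − 4620/12900 = 0.64186; dN/dt = 0.17 × 4620 × 0.64186 = 504.12.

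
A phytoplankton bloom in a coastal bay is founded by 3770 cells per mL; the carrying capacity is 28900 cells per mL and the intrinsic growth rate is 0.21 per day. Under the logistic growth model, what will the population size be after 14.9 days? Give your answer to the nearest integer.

A = (K − N₀)/N₀ = (28900 − 3770)/3770 = 6.6658.
N(t) = K/(1 + A·e^(−rt)) = 28900/(1 + 6.6658×e^(−0.21×14.9)).
e^(−3.129) = 0.043762; denominator = 1 + 6.6658×0.043762 = 1.2917.
N = 28900/1.2917 = 22373.5.

22374 cells per mL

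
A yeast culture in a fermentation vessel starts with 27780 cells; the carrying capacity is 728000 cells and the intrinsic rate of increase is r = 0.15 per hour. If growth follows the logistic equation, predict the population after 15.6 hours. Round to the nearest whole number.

A = (K − N₀)/N₀ = (728000 − 27780)/27780 = 25.206.
N(t) = K/(1 + A·e^(−rt)) = 728000/(1 + 25.206×e^(−0.15×15.6)).
e^(−2.34) = 0.096328; denominator = 1 + 25.206×0.096328 = 3.428.
N = 728000/3.428 = 212367.

212367 cells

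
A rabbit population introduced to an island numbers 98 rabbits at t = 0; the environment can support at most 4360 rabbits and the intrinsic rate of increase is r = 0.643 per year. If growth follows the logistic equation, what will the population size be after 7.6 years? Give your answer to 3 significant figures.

3280 rabbits

A = (K − N₀)/N₀ = (4360 − 98)/98 = 43.49.
N(t) = K/(1 + A·e^(−rt)) = 4360/(1 + 43.49×e^(−0.643×7.6)).
e^(−4.887) = 0.0075455; denominator = 1 + 43.49×0.0075455 = 1.3282.
N = 4360/1.3282 = 3282.75.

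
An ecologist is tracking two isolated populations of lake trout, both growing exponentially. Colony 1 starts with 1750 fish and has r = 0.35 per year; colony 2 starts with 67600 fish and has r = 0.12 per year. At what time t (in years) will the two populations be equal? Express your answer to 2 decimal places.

15.89 years

Set 1750·e^(0.35t) = 67600·e^(0.12t).
e^((0.35 − 0.12)t) = 67600/1750 → e^(0.23·t) = 38.629.
0.23·t = ln(38.629) = 3.654, so t = 3.654/0.23 = 15.887.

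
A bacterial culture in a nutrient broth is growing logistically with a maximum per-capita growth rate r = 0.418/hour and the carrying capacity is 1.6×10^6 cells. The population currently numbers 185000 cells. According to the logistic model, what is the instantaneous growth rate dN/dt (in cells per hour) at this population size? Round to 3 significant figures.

68400 cells per hour

dN/dt = rN(1 − N/K) = 0.418 × 185000 × (1 − 185000/1.6×10^6).
1 − 185000/1.6×10^6 = 0.88438; dN/dt = 0.418 × 185000 × 0.88438 = 68389.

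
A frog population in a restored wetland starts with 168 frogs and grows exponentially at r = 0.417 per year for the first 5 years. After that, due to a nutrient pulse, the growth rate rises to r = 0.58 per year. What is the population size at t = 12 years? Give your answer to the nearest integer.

78352 frogs

Phase 1: N(5) = 168·e^(0.417×5) = 168·e^2.085 = 1351.49.
Phase 2 runs for 12 − 5 = 7 years at r = 0.58.
N(12) = 1351.49·e^(0.58×7) = 1351.49·e^4.06 = 78351.8.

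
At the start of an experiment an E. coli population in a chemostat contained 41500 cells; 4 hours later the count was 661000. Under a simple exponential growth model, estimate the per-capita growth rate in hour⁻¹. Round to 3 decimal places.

0.692 per hour

From N(t) = N₀·e^(rt): e^(r·4) = 661000/41500 = 15.928.
r·4 = ln(15.928) = 2.7681, so r = 2.7681/4 = 0.69202.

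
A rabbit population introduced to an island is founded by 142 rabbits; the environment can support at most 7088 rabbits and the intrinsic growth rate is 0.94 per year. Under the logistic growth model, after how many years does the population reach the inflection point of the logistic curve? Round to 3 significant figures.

4.14 years

Logistic growth is fastest at N = K/2 = 3544.
A = (K − N₀)/N₀ = 48.915. Set K/(1 + A·e^(−rt)) = K/2 → A·e^(−rt) = 1.
e^(−0.94t) = 1/48.915 = 0.0204434, so t = ln(48.915)/0.94 = 3.8901/0.94 = 4.1384.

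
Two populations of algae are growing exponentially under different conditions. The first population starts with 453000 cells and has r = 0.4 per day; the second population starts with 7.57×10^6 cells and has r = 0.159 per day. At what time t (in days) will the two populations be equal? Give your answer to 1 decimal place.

11.7 days

Set 453000·e^(0.4t) = 7.57×10^6·e^(0.159t).
e^((0.4 − 0.159)t) = 7.57×10^6/453000 → e^(0.241·t) = 16.711.
0.241·t = ln(16.711) = 2.8161, so t = 2.8161/0.241 = 11.685.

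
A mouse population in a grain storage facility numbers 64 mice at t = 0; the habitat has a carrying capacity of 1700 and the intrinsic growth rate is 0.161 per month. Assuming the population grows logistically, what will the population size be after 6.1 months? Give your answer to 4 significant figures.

160.8 mice

A = (K − N₀)/N₀ = (1700 − 64)/64 = 25.562.
N(t) = K/(1 + A·e^(−rt)) = 1700/(1 + 25.562×e^(−0.161×6.1)).
e^(−0.9821) = 0.37452; denominator = 1 + 25.562×0.37452 = 10.574.
N = 1700/10.574 = 160.775.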